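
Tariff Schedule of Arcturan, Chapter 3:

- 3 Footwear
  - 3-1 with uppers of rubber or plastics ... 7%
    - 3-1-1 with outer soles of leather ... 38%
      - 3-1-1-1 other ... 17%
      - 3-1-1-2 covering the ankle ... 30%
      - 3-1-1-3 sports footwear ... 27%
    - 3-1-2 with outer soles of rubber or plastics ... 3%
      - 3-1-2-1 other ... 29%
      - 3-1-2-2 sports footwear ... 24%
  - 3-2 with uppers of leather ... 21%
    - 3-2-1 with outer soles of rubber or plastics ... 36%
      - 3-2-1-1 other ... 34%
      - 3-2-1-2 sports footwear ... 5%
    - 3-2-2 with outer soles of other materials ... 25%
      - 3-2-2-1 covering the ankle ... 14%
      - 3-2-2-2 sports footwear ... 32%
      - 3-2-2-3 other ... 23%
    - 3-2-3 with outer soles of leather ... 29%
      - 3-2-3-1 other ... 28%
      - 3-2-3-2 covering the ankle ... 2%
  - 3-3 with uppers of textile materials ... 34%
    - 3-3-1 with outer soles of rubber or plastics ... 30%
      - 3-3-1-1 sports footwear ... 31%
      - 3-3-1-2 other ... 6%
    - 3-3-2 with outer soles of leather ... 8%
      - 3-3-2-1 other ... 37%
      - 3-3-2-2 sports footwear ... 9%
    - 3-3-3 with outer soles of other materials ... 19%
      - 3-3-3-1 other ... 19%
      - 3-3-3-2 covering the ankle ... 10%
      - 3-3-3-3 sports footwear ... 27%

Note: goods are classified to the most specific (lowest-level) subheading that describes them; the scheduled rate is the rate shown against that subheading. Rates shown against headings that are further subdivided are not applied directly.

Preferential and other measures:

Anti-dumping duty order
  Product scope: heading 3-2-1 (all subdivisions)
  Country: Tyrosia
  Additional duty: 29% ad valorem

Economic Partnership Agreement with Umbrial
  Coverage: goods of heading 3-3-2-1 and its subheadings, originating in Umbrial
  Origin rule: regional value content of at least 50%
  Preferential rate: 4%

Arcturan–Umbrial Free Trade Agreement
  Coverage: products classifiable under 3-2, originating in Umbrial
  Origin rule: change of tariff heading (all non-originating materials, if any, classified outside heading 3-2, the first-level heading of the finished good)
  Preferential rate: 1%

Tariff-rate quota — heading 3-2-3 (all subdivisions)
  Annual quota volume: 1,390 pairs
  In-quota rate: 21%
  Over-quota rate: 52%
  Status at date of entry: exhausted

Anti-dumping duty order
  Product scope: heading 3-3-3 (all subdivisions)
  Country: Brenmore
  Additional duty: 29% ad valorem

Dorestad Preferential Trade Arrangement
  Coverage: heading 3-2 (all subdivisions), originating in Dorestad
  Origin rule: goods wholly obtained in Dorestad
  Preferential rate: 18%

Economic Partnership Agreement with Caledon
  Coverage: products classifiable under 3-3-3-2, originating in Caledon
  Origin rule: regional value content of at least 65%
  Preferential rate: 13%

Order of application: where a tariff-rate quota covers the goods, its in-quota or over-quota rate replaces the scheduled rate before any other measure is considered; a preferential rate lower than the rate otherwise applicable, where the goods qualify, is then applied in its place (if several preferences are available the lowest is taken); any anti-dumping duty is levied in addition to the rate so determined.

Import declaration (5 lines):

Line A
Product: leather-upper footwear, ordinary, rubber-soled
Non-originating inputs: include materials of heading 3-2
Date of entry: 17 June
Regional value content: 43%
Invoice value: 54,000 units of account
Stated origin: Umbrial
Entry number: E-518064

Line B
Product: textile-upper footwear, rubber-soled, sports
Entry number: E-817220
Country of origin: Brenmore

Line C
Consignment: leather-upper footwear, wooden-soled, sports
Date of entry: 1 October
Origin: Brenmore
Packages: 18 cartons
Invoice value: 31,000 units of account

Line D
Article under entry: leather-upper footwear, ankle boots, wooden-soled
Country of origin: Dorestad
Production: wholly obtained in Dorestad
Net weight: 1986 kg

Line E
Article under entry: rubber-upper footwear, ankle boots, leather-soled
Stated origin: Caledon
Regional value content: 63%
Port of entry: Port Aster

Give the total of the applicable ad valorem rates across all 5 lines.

Line A: leather-upper → 3-2; rubber-soled → 3-2-1; ordinary → 3-2-1-1. Scheduled 34%. Umbrial agreement on 3-3-2-1: 3-2-1-1 not covered; Umbrial agreement on 3-2: CTH not met. → 34%.
Line B: textile-upper → 3-3; rubber-soled → 3-3-1; sports → 3-3-1-1. Scheduled 31%. No special measure applies. → 31%.
Line C: leather-upper → 3-2; wooden-soled → 3-2-2; sports → 3-2-2-2. Scheduled 32%. No special measure applies. → 32%.
Line D: leather-upper → 3-2; wooden-soled → 3-2-2; ankle boots → 3-2-2-1. Scheduled 14%. Dorestad agreement on 3-2: wholly obtained → 18% available; preference 18% not lower than 14% → no reduction. → 14%.
Line E: rubber-upper → 3-1; leather-soled → 3-1-1; ankle boots → 3-1-1-2. Scheduled 30%. Caledon agreement on 3-3-3-2: 3-1-1-2 not covered. → 30%.
Sum: 34% + 31% + 32% + 14% + 30% = 141%.

141%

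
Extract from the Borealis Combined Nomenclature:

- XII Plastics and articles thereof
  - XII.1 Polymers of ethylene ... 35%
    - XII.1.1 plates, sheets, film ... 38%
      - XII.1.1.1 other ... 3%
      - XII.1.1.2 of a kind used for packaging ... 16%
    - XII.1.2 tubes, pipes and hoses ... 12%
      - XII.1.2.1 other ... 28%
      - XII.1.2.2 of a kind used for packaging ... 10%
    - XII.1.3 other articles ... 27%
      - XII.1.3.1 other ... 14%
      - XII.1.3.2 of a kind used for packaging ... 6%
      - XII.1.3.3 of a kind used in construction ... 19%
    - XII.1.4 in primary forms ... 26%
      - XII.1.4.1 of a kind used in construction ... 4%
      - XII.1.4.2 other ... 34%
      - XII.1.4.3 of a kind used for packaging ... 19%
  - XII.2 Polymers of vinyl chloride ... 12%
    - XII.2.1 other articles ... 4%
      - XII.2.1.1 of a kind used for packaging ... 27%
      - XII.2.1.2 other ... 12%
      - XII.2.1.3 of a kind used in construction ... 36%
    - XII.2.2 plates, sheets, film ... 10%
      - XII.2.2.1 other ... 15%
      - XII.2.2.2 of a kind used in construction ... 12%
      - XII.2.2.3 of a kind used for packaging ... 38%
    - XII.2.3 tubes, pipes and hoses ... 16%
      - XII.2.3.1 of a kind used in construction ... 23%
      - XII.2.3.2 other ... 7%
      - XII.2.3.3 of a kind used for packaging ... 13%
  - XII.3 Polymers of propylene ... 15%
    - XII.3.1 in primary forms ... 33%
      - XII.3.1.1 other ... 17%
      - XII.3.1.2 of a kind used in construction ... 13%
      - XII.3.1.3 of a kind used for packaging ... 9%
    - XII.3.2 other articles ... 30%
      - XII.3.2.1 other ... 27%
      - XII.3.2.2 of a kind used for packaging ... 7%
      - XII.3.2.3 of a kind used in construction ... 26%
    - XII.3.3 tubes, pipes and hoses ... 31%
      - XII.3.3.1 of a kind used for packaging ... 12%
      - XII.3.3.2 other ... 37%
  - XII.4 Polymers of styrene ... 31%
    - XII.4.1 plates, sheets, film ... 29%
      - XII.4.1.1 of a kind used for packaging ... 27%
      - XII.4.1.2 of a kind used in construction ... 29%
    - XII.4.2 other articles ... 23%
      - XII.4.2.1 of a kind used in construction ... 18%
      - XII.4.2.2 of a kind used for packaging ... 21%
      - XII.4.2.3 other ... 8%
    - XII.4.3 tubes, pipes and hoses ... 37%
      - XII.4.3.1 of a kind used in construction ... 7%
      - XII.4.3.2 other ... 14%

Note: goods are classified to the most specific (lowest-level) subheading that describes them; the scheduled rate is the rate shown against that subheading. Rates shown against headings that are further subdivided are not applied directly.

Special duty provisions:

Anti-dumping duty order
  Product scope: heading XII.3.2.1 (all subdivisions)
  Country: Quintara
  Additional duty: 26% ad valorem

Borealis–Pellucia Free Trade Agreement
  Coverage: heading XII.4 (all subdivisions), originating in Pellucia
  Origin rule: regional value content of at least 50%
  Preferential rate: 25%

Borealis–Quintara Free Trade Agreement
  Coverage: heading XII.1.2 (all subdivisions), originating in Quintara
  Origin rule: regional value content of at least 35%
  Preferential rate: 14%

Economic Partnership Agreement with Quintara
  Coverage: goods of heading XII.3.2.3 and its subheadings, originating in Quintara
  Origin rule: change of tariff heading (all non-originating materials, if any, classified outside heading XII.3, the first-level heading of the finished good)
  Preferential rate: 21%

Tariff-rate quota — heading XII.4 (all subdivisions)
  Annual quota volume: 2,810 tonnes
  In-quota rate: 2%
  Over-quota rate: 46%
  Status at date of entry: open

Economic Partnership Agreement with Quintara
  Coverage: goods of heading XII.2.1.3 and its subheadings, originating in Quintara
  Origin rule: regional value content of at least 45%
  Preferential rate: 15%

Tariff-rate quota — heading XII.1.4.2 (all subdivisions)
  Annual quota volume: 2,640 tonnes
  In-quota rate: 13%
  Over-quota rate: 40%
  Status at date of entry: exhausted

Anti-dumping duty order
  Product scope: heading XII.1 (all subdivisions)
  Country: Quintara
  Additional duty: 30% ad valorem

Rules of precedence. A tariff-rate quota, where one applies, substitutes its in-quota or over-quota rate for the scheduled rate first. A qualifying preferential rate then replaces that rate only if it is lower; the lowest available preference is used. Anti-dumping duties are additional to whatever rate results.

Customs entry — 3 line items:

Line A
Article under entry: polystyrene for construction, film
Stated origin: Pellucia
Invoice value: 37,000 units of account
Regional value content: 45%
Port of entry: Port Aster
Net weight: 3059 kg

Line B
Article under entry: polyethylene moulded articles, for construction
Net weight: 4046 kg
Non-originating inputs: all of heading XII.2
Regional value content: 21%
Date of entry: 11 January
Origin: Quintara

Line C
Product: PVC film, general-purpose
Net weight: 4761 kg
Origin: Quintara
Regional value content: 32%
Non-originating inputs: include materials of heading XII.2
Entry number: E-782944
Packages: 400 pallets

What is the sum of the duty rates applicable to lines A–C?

66%

Line A: polystyrene → XII.4; film → XII.4.1; for construction → XII.4.1.2. Scheduled 29%. quota on XII.4 open → in-quota 2%; Pellucia agreement on XII.4: RVC < 50%. → 2%.
Line B: polyethylene → XII.1; moulded articles → XII.1.3; for construction → XII.1.3.3. Scheduled 19%. Quintara agreement on XII.1.2: XII.1.3.3 not covered; Quintara agreement on XII.3.2.3: XII.1.3.3 not covered; Quintara agreement on XII.2.1.3: XII.1.3.3 not covered; anti-dumping (Quintara, XII.1): +30%; total 19% + 30% = 49%. → 49%.
Line C: PVC → XII.2; film → XII.2.2; general-purpose → XII.2.2.1. Scheduled 15%. Quintara agreement on XII.1.2: XII.2.2.1 not covered; Quintara agreement on XII.3.2.3: XII.2.2.1 not covered; Quintara agreement on XII.2.1.3: XII.2.2.1 not covered. → 15%.
Sum: 2% + 49% + 15% = 66%.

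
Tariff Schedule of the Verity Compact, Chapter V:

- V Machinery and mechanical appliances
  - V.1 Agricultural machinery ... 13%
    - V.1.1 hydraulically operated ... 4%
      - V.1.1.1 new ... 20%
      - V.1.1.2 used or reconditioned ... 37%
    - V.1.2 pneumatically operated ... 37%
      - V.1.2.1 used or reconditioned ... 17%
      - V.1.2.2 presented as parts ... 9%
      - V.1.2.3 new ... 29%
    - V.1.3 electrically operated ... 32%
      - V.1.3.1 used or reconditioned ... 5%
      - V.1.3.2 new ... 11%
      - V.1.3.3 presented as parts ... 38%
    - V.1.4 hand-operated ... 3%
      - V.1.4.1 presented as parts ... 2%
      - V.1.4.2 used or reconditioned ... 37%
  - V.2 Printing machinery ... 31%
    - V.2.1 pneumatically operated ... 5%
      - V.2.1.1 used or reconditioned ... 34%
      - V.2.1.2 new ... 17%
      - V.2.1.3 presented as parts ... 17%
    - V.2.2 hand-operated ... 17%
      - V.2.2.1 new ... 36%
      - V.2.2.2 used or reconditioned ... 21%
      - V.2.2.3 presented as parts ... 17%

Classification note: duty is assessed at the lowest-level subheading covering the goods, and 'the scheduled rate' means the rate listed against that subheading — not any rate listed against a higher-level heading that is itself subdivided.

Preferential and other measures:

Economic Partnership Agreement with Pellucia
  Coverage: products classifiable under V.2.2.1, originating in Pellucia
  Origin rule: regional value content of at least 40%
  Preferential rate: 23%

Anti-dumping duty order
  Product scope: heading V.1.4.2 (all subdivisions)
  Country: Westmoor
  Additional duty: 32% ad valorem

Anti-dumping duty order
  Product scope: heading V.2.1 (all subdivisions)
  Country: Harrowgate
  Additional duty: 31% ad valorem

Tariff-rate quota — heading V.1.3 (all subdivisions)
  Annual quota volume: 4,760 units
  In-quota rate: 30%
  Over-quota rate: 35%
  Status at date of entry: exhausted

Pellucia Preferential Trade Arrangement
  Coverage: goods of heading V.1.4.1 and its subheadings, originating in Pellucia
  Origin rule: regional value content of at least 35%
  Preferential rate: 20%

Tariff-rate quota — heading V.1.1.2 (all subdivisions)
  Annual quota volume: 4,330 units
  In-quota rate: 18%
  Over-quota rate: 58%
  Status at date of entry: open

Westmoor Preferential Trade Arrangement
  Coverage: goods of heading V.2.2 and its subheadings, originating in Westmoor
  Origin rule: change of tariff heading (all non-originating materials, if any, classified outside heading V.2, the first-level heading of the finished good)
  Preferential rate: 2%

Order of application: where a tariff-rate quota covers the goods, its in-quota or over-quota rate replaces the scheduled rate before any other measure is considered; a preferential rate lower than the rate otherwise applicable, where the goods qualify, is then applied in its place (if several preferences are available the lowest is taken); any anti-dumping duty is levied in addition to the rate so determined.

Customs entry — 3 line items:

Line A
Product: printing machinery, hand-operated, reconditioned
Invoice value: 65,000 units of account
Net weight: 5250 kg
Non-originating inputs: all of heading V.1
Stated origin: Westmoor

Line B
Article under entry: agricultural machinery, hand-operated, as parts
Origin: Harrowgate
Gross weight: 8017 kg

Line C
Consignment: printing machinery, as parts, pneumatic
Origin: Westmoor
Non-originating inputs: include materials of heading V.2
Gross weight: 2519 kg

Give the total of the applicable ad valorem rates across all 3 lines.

21%

Line A: printing → V.2; hand-operated → V.2.2; reconditioned → V.2.2.2. Scheduled 21%. Westmoor agreement on V.2.2: CTH met → 2% available; preferential 2%. → 2%.
Line B: agricultural → V.1; hand-operated → V.1.4; as parts → V.1.4.1. Scheduled 2%. No special measure applies. → 2%.
Line C: printing → V.2; pneumatic → V.2.1; as parts → V.2.1.3. Scheduled 17%. Westmoor agreement on V.2.2: V.2.1.3 not covered. → 17%.
Sum: 2% + 2% + 17% = 21%.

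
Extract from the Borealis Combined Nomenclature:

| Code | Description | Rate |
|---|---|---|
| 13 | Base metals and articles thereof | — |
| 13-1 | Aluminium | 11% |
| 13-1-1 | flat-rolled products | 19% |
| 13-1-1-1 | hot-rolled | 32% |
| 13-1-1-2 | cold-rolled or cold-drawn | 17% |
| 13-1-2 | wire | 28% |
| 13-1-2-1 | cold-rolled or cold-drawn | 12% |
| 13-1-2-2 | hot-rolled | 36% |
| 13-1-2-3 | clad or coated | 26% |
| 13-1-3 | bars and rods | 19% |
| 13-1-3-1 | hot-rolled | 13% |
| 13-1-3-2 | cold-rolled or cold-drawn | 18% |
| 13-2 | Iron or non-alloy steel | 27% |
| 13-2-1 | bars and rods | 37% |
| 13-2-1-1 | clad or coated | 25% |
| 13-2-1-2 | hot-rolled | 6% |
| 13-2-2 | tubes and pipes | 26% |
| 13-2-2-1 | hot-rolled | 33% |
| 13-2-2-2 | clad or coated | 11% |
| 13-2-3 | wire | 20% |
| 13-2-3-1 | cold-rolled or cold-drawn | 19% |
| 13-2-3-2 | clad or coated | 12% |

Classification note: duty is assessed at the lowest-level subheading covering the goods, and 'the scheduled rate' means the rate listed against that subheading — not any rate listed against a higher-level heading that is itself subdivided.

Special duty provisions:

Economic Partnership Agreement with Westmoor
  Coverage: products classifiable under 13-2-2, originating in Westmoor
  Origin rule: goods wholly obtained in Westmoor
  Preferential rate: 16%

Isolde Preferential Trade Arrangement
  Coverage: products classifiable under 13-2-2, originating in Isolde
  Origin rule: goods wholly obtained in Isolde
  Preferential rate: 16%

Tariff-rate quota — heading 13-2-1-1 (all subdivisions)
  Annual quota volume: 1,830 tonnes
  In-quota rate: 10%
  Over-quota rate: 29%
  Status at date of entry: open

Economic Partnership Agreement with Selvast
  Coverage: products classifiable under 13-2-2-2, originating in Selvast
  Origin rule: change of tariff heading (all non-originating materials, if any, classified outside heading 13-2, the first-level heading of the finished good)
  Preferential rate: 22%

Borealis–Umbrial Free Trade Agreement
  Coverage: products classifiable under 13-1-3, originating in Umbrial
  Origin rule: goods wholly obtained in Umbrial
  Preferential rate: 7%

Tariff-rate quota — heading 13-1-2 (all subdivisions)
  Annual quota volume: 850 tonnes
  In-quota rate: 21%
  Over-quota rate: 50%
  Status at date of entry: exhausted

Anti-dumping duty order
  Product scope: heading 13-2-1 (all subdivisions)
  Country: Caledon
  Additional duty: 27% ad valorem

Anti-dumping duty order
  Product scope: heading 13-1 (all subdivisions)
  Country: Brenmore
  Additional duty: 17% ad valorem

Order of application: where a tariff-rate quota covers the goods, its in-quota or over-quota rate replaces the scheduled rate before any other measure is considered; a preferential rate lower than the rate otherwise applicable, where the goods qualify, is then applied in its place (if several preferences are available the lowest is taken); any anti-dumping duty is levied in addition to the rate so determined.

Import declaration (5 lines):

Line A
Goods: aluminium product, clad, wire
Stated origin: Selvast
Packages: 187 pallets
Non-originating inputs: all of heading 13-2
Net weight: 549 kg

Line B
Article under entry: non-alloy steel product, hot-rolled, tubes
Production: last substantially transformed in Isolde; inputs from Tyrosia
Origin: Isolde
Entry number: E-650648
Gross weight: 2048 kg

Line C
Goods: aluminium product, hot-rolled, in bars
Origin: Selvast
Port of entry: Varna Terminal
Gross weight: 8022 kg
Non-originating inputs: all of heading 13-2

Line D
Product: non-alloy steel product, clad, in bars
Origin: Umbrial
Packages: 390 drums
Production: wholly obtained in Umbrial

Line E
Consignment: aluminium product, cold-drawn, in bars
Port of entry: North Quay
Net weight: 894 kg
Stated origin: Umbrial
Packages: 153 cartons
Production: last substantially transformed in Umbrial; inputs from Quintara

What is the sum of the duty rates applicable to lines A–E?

124%

Line A: aluminium → 13-1; wire → 13-1-2; clad → 13-1-2-3. Scheduled 26%. quota on 13-1-2 exhausted → over-quota 50%; Selvast agreement on 13-2-2-2: 13-1-2-3 not covered. → 50%.
Line B: non-alloy steel → 13-2; tubes → 13-2-2; hot-rolled → 13-2-2-1. Scheduled 33%. Isolde agreement on 13-2-2: not wholly obtained. → 33%.
Line C: aluminium → 13-1; in bars → 13-1-3; hot-rolled → 13-1-3-1. Scheduled 13%. Selvast agreement on 13-2-2-2: 13-1-3-1 not covered. → 13%.
Line D: non-alloy steel → 13-2; in bars → 13-2-1; clad → 13-2-1-1. Scheduled 25%. quota on 13-2-1-1 open → in-quota 10%; Umbrial agreement on 13-1-3: 13-2-1-1 not covered. → 10%.
Line E: aluminium → 13-1; in bars → 13-1-3; cold-drawn → 13-1-3-2. Scheduled 18%. Umbrial agreement on 13-1-3: not wholly obtained. → 18%.
Sum: 50% + 33% + 13% + 10% + 18% = 124%.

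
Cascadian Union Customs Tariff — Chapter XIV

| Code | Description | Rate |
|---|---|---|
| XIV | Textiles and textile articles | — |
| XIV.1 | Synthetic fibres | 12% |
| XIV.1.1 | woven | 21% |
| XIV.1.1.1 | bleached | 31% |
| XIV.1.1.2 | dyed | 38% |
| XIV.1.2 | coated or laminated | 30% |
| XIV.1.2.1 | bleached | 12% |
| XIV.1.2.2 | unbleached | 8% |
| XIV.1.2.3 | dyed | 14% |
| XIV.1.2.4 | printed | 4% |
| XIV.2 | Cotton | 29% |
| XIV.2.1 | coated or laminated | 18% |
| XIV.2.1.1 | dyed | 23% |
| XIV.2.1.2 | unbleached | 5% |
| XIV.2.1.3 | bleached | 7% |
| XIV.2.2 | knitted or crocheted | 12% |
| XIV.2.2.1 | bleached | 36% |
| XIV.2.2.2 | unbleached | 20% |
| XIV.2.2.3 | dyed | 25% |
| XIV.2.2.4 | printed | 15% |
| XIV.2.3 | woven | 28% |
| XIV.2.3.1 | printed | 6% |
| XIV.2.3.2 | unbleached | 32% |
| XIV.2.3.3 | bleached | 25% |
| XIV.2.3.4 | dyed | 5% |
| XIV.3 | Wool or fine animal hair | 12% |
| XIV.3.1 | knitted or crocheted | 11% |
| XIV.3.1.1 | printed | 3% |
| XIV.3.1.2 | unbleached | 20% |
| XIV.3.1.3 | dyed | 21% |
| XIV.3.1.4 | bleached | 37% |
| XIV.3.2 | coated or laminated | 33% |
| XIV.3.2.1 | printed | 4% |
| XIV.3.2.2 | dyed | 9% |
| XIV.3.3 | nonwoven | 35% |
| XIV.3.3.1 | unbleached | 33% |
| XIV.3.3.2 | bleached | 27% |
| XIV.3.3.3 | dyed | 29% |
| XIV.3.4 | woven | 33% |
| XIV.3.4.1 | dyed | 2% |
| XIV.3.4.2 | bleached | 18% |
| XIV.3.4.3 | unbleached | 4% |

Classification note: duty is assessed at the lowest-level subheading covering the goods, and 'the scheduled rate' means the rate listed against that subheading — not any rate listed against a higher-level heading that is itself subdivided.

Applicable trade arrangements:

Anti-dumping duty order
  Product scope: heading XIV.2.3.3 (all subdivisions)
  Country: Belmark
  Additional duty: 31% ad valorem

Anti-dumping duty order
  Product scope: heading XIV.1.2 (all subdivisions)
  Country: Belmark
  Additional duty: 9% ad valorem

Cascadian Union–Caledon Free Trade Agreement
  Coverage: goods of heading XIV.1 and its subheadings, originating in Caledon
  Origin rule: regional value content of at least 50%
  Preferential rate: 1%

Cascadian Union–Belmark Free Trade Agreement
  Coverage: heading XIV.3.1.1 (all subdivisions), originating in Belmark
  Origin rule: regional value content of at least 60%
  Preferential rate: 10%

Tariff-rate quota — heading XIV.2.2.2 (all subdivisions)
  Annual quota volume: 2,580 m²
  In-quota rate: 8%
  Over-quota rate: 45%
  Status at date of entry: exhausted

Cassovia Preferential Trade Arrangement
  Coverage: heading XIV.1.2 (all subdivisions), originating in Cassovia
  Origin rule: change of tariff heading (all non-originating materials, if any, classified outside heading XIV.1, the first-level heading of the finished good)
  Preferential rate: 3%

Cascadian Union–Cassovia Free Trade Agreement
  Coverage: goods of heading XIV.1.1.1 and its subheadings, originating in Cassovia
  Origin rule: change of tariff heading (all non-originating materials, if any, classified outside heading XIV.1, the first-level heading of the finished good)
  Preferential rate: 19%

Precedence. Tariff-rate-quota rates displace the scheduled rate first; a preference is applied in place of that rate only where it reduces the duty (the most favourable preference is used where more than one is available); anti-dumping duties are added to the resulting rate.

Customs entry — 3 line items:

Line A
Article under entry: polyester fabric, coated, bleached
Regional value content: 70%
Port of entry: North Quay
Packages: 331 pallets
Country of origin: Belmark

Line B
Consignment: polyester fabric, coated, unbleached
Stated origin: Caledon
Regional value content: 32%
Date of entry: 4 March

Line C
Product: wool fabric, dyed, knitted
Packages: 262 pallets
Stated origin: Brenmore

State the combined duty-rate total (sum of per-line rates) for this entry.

Line A: polyester → XIV.1; coated → XIV.1.2; bleached → XIV.1.2.1. Scheduled 12%. Belmark agreement on XIV.3.1.1: XIV.1.2.1 not covered; anti-dumping (Belmark, XIV.1.2): +9%; total 12% + 9% = 21%. → 21%.
Line B: polyester → XIV.1; coated → XIV.1.2; unbleached → XIV.1.2.2. Scheduled 8%. Caledon agreement on XIV.1: RVC < 50%. → 8%.
Line C: wool → XIV.3; knitted → XIV.3.1; dyed → XIV.3.1.3. Scheduled 21%. No special measure applies. → 21%.
Sum: 21% + 8% + 21% = 50%.

50%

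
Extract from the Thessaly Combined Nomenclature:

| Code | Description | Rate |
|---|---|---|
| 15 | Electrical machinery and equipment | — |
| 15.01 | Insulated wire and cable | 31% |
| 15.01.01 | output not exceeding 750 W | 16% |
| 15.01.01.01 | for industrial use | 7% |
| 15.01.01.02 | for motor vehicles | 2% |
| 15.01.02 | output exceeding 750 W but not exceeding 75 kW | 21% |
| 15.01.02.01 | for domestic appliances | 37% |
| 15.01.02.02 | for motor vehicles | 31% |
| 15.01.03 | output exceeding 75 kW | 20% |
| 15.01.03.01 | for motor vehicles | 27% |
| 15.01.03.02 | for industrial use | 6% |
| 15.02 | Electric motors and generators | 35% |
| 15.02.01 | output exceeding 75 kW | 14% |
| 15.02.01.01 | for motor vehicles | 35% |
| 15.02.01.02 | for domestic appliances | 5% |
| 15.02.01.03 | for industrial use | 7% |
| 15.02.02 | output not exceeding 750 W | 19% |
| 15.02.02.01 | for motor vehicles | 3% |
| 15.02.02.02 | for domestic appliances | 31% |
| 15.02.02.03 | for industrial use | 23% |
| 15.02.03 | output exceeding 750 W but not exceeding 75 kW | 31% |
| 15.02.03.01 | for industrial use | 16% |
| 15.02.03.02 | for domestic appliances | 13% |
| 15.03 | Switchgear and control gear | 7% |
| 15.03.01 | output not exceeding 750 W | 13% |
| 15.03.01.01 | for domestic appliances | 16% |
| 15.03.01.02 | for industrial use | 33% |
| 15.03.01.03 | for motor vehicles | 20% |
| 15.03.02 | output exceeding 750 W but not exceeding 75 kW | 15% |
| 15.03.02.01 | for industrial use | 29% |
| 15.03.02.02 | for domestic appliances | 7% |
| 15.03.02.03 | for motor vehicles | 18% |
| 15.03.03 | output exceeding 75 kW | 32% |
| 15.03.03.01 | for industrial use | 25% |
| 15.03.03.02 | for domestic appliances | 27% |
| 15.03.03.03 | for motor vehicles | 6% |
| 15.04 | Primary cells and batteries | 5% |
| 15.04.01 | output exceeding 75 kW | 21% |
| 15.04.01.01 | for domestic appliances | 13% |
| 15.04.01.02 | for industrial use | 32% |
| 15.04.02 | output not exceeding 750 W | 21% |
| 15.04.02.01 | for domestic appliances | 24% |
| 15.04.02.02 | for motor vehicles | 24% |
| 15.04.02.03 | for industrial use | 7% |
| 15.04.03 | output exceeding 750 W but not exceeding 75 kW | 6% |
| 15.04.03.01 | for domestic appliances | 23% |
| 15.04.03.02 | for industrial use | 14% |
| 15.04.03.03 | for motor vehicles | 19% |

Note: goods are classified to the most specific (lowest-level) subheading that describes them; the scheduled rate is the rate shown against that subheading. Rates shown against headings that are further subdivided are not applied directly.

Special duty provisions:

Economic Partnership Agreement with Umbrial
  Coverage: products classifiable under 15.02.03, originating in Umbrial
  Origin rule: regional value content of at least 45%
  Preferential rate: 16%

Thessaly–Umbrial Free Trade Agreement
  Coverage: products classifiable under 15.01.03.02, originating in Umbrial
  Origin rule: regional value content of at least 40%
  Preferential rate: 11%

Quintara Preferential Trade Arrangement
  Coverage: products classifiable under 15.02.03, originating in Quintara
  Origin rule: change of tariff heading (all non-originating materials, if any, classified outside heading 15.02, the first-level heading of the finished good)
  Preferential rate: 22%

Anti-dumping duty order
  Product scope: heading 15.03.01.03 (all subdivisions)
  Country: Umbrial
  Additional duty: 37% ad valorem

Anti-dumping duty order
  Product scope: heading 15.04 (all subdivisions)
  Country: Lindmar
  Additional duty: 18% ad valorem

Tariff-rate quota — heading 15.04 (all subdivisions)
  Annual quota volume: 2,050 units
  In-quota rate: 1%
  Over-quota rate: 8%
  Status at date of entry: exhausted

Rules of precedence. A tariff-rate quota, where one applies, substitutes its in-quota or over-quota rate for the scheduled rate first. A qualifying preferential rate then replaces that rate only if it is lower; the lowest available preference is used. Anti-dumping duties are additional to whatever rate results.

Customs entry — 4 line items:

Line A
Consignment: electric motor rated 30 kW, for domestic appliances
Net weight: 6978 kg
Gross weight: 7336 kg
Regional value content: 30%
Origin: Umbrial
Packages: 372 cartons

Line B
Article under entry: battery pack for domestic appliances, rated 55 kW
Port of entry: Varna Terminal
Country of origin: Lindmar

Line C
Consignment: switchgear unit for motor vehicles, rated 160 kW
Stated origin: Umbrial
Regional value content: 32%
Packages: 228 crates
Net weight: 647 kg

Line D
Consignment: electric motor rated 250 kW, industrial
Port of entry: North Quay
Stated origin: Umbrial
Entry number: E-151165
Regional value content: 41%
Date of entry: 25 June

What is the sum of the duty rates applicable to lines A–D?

52%

Line A: electric motor → 15.02; rated 30 kW → 15.02.03; for domestic appliances → 15.02.03.02. Scheduled 13%. Umbrial agreement on 15.02.03: RVC < 45%; Umbrial agreement on 15.01.03.02: 15.02.03.02 not covered. → 13%.
Line B: battery pack → 15.04; rated 55 kW → 15.04.03; for domestic appliances → 15.04.03.01. Scheduled 23%. quota on 15.04 exhausted → over-quota 8%; anti-dumping (Lindmar, 15.04): +18%; total 8% + 18% = 26%. → 26%.
Line C: switchgear unit → 15.03; rated 160 kW → 15.03.03; for motor vehicles → 15.03.03.03. Scheduled 6%. Umbrial agreement on 15.02.03: 15.03.03.03 not covered; Umbrial agreement on 15.01.03.02: 15.03.03.03 not covered. → 6%.
Line D: electric motor → 15.02; rated 250 kW → 15.02.01; industrial → 15.02.01.03. Scheduled 7%. Umbrial agreement on 15.02.03: 15.02.01.03 not covered; Umbrial agreement on 15.01.03.02: 15.02.01.03 not covered. → 7%.
Sum: 13% + 26% + 6% + 7% = 52%.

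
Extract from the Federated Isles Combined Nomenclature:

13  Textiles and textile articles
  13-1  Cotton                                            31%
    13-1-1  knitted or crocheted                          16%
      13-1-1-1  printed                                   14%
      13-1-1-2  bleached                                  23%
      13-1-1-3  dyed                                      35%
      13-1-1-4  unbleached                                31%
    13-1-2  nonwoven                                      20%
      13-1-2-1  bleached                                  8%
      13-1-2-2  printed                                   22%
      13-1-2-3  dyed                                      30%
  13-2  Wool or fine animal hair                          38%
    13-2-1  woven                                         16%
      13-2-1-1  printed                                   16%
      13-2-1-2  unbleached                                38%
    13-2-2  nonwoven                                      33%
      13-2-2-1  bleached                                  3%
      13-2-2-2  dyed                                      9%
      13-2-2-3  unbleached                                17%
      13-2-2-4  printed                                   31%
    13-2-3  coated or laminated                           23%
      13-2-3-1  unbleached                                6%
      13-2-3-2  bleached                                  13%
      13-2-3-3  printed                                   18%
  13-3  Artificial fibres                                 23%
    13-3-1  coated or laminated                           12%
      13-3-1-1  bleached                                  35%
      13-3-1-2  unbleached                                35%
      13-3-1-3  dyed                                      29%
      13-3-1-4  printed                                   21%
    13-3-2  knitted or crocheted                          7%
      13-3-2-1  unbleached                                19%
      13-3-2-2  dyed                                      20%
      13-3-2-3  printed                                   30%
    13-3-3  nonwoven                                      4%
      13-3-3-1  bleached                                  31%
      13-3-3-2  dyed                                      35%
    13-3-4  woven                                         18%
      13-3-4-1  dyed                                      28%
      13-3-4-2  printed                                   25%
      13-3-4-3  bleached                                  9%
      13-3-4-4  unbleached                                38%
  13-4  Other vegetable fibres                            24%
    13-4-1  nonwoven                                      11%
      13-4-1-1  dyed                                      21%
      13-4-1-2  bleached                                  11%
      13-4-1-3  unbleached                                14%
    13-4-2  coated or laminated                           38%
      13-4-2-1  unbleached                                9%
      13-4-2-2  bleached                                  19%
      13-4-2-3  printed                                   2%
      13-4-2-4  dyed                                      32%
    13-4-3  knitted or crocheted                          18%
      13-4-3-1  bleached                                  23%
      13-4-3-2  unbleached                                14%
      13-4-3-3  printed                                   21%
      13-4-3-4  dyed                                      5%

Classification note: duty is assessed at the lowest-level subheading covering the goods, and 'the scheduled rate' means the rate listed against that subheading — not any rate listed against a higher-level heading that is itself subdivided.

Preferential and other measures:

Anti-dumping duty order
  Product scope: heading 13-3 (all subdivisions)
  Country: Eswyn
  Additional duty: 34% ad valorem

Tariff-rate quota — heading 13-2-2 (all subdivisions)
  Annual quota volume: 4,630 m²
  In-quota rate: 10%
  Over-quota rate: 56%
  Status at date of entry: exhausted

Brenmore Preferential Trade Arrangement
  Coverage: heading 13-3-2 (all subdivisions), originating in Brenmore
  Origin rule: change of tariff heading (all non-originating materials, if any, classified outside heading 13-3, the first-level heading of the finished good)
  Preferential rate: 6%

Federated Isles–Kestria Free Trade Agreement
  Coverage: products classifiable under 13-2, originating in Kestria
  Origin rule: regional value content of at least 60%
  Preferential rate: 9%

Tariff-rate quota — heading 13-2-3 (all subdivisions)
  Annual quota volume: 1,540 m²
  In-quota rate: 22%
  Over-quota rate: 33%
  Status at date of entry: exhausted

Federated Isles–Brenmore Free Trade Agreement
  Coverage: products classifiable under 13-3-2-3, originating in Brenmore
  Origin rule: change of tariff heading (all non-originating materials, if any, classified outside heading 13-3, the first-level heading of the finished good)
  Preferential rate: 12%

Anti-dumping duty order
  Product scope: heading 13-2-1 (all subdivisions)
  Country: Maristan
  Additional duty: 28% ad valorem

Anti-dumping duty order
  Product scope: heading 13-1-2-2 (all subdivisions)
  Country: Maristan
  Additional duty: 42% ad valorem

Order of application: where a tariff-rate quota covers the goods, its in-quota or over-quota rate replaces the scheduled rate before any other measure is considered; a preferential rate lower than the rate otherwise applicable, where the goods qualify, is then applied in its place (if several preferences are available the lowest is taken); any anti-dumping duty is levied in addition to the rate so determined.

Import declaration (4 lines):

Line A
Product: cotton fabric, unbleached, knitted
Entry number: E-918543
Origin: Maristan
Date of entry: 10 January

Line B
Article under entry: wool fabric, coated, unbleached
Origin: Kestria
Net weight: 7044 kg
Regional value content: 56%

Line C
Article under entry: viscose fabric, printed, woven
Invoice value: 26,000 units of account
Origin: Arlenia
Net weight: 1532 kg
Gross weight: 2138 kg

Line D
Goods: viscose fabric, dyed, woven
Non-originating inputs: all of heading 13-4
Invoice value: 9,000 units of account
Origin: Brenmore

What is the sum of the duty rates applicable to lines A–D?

Line A: cotton → 13-1; knitted → 13-1-1; unbleached → 13-1-1-4. Scheduled 31%. No special measure applies. → 31%.
Line B: wool → 13-2; coated → 13-2-3; unbleached → 13-2-3-1. Scheduled 6%. quota on 13-2-3 exhausted → over-quota 33%; Kestria agreement on 13-2: RVC < 60%. → 33%.
Line C: viscose → 13-3; woven → 13-3-4; printed → 13-3-4-2. Scheduled 25%. No special measure applies. → 25%.
Line D: viscose → 13-3; woven → 13-3-4; dyed → 13-3-4-1. Scheduled 28%. Brenmore agreement on 13-3-2: 13-3-4-1 not covered; Brenmore agreement on 13-3-2-3: 13-3-4-1 not covered. → 28%.
Sum: 31% + 33% + 25% + 28% = 117%.

117%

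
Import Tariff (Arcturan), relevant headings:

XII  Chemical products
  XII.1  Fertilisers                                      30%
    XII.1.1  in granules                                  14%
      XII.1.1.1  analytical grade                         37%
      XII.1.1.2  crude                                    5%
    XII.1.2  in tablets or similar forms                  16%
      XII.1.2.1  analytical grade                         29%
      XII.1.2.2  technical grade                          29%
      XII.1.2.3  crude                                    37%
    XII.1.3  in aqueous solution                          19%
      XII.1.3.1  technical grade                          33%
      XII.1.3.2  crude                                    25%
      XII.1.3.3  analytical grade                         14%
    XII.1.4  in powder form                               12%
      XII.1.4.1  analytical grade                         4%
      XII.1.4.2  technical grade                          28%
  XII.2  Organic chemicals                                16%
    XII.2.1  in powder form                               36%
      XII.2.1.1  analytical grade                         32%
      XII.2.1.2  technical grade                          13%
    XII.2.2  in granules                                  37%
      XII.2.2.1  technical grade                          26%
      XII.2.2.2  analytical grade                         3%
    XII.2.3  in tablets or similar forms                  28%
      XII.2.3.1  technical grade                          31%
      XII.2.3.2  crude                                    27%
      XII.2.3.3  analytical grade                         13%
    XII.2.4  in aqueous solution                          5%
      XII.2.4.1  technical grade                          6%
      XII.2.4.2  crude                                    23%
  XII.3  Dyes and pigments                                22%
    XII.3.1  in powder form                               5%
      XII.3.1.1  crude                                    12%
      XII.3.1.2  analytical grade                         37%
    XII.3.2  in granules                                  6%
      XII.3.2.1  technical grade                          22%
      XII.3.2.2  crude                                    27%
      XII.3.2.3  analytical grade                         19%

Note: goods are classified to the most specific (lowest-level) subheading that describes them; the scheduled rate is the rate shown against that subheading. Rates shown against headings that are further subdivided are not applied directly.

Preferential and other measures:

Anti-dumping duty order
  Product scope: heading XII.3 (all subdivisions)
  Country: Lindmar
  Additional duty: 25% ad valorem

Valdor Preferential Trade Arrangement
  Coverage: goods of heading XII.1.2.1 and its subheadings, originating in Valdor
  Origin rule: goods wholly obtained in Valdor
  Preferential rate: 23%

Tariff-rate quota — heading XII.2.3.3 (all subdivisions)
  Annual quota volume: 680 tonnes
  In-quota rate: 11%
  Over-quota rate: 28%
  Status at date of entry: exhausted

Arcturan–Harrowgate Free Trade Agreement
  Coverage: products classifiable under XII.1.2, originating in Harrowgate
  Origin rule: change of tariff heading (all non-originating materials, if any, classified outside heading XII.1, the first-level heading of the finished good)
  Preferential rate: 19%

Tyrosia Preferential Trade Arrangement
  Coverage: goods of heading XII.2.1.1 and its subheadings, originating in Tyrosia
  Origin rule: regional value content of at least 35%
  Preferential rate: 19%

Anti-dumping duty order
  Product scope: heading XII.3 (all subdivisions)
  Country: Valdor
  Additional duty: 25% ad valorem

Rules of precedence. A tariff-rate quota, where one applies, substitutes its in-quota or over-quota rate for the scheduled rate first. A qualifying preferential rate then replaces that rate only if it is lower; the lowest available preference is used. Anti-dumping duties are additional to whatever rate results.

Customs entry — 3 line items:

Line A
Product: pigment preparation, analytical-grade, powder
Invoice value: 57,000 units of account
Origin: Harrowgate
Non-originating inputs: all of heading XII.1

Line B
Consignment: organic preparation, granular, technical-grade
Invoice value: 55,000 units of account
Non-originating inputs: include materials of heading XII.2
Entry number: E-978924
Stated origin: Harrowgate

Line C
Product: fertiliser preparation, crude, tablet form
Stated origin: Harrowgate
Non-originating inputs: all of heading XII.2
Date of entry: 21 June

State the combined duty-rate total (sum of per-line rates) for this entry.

Line A: pigment → XII.3; powder → XII.3.1; analytical-grade → XII.3.1.2. Scheduled 37%. Harrowgate agreement on XII.1.2: XII.3.1.2 not covered. → 37%.
Line B: organic → XII.2; granular → XII.2.2; technical-grade → XII.2.2.1. Scheduled 26%. Harrowgate agreement on XII.1.2: XII.2.2.1 not covered. → 26%.
Line C: fertiliser → XII.1; tablet form → XII.1.2; crude → XII.1.2.3. Scheduled 37%. Harrowgate agreement on XII.1.2: CTH met → 19% available; preferential 19%. → 19%.
Sum: 37% + 26% + 19% = 82%.

82%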